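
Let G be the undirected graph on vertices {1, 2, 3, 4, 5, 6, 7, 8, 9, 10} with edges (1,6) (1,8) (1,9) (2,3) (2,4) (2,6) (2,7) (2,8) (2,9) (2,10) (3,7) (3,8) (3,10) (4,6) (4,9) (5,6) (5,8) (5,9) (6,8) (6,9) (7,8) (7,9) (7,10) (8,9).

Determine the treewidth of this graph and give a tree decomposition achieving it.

Treewidth 3.
One optimal decomposition is:
Bags: B1 = {2, 7, 8, 9}  B2 = {2, 3, 7, 8}  B3 = {2, 6, 8, 9}  B4 = {1, 6, 8, 9}  B5 = {2, 3, 7, 10}  B6 = {2, 4, 6, 9}  B7 = {5, 6, 8, 9}
Tree: B1–B2, B1–B3, B3–B4, B2–B5, B3–B6, B4–B7

The largest bag has 4 vertices, giving width 3; this decomposition certifies tw(G) ≤ 3. On the other hand G contains the 4-clique {1, 6, 8, 9}. A clique must lie in a single bag of any decomposition, so no decomposition can have width below 3. Combining the bounds, tw(G) = 3.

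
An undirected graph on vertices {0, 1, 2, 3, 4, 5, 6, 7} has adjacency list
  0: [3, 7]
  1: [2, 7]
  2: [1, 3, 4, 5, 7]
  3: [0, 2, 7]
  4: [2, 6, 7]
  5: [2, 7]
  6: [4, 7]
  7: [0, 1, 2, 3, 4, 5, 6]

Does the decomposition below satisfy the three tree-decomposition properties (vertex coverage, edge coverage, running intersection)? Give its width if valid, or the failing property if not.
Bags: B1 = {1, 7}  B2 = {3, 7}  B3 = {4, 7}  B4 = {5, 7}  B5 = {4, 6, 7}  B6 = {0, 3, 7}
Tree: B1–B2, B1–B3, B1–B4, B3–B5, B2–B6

No — vertex 2 appears in no bag.

A tree decomposition must satisfy three properties: every vertex lies in some bag; for every edge, both endpoints lie together in some bag; and for every vertex, the bags containing it form a connected subtree. Here vertex 2 appears in no bag, so the decomposition is invalid.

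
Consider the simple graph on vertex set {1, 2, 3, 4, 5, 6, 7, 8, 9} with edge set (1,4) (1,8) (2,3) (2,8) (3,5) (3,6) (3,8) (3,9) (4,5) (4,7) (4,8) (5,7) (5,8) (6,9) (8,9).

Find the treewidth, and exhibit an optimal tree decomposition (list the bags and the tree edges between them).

The largest bag has 3 vertices, giving width 2; this decomposition certifies tw(G) ≤ 2. On the other hand G contains the 3-clique {1, 4, 8}. A clique must lie in a single bag of any decomposition, so no decomposition can have width below 2. Therefore the treewidth is 2.

Treewidth 2.
One optimal decomposition is:
Bags: B1 = {3, 8, 9}  B2 = {3, 5, 8}  B3 = {4, 5, 8}  B4 = {3, 6, 9}  B5 = {2, 3, 8}  B6 = {4, 5, 7}  B7 = {1, 4, 8}
Tree: B1–B2, B2–B3, B1–B4, B2–B5, B3–B6, B3–B7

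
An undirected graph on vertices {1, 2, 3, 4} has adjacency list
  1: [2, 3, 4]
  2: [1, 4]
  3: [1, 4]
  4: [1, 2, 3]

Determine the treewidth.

A width-2 tree decomposition is:
Bags: B1 = {1, 2, 4}  B2 = {1, 3, 4}
Tree: B1–B2
Each bag holds 3 vertices, so the decomposition has width 2, which upper-bounds the treewidth. Conversely, {1, 2, 4} is a clique of size 3, and the vertices of any clique must share a bag in every tree decomposition; so some bag has ≥ 3 vertices and tw(G) ≥ 2. The upper and lower bounds meet at 2, so that is the treewidth.

2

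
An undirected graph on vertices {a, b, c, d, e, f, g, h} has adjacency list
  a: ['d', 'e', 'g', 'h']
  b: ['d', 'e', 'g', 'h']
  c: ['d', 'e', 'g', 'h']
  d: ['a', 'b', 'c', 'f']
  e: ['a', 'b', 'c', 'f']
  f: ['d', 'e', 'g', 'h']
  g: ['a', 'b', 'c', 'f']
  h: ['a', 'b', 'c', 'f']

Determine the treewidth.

A width-4 tree decomposition is:
Bags: B1 = {a, b, c, d, f}  B2 = {a, b, c, f, h}  B3 = {a, b, c, e, f}  B4 = {a, b, c, f, g}
Tree: B1–B2, B2–B3, B3–B4
The largest bag has 5 vertices, giving width 4; this decomposition certifies tw(G) ≤ 4. For the lower bound: the 5 vertex sets {b,d}, {f,h}, {c,e}, {a}, {g} are disjoint, each induces a connected subgraph, and every pair is joined by at least one edge of G. Contracting each set to a single vertex therefore yields K_{5} as a minor, and since treewidth is minor-monotone, tw(G) ≥ tw(K_{5}) = 4. Therefore the treewidth is 4.

4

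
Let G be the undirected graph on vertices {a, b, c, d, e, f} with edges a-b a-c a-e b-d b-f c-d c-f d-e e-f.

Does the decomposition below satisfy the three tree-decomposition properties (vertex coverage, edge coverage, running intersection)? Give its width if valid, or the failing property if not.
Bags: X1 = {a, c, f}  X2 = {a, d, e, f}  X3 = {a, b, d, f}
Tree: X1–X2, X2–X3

A tree decomposition must satisfy three properties: every vertex lies in some bag; for every edge, both endpoints lie together in some bag; and for every vertex, the bags containing it form a connected subtree. Here edge (d,c) lies in no bag, so the decomposition is invalid.

No — edge (d,c) lies in no bag.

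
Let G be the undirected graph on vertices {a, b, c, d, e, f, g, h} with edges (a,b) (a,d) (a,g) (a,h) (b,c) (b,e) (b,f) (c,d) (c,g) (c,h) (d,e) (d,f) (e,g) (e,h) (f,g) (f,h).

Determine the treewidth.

A width-4 tree decomposition is:
Bags: B1 = {b, d, f, g, h}  B2 = {b, c, d, g, h}  B3 = {a, b, d, g, h}  B4 = {b, d, e, g, h}
Tree: B1–B2, B2–B3, B3–B4
Each bag holds 5 vertices, so the decomposition has width 4, which upper-bounds the treewidth. For the lower bound: the 5 vertex sets {f,g}, {c,d}, {a,h}, {b}, {e} are disjoint, each induces a connected subgraph, and every pair is joined by at least one edge of G. Contracting each set to a single vertex therefore yields K_{5} as a minor, and since treewidth is minor-monotone, tw(G) ≥ tw(K_{5}) = 4. Hence tw(G) = 4 exactly.

4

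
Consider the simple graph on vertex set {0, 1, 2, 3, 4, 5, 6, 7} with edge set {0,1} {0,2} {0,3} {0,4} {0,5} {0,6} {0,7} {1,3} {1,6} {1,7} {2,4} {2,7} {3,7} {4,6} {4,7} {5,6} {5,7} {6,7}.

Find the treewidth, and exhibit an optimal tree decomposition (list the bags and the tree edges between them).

Every bag has size at most 4, so the width is 4 − 1 = 3 and tw(G) ≤ 3. On the other hand G contains the 4-clique {0, 2, 4, 7}. A clique must lie in a single bag of any decomposition, so no decomposition can have width below 3. Hence tw(G) = 3 exactly.

Treewidth 3.
Bags: B1 = {0, 1, 6, 7}  B2 = {0, 5, 6, 7}  B3 = {0, 1, 3, 7}  B4 = {0, 4, 6, 7}  B5 = {0, 2, 4, 7}
Tree: B1–B2, B1–B3, B1–B4, B4–B5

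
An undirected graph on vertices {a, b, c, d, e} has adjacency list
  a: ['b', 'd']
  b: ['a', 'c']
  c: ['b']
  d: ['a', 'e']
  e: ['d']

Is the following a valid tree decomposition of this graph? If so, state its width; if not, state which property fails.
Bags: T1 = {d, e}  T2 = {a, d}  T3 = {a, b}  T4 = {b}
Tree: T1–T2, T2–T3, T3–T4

A tree decomposition must satisfy three properties: every vertex lies in some bag; for every edge, both endpoints lie together in some bag; and for every vertex, the bags containing it form a connected subtree. Here vertex c appears in no bag, so the decomposition is invalid.

No — vertex c appears in no bag.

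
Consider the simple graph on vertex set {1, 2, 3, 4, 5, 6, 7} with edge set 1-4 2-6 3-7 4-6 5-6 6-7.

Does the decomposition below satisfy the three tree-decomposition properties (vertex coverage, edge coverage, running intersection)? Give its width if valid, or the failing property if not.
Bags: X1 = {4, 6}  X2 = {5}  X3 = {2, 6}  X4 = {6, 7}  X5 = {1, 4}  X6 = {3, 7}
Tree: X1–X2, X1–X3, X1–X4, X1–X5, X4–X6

A tree decomposition must satisfy three properties: every vertex lies in some bag; for every edge, both endpoints lie together in some bag; and for every vertex, the bags containing it form a connected subtree. Here edge (6,5) lies in no bag, so the decomposition is invalid.

No — edge (6,5) lies in no bag.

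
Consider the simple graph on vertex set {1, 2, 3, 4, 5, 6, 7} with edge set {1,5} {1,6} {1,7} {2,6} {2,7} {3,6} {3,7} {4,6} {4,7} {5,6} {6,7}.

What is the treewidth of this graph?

A width-2 tree decomposition is:
Bags: B1 = {4, 6, 7}  B2 = {3, 6, 7}  B3 = {1, 6, 7}  B4 = {1, 5, 6}  B5 = {2, 6, 7}
Tree: B1–B2, B1–B3, B3–B4, B1–B5
The largest bag has 3 vertices, giving width 2; this decomposition certifies tw(G) ≤ 2. Conversely, {1, 5, 6} is a clique of size 3, and the vertices of any clique must share a bag in every tree decomposition; so some bag has ≥ 3 vertices and tw(G) ≥ 2. Combining the bounds, tw(G) = 2.

2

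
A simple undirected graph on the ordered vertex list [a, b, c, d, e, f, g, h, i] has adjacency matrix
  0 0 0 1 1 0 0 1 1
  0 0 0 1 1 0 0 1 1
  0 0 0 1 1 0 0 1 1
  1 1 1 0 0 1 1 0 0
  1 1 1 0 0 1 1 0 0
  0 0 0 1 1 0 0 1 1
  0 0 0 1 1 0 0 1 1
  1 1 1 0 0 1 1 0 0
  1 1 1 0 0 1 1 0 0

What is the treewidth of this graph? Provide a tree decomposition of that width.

Every bag has size at most 5, so the width is 5 − 1 = 4 and tw(G) ≤ 4. For the lower bound: the 5 vertex sets {d,f}, {a,i}, {g,h}, {e}, {b} are disjoint, each induces a connected subgraph, and every pair is joined by at least one edge of G. Contracting each set to a single vertex therefore yields K_{5} as a minor, and since treewidth is minor-monotone, tw(G) ≥ tw(K_{5}) = 4. Hence tw(G) = 4 exactly.

Treewidth 4.
One optimal decomposition is:
Bags: B1 = {d, e, f, h, i}  B2 = {a, d, e, h, i}  B3 = {d, e, g, h, i}  B4 = {b, d, e, h, i}  B5 = {c, d, e, h, i}
Tree: B1–B2, B2–B3, B3–B4, B4–B5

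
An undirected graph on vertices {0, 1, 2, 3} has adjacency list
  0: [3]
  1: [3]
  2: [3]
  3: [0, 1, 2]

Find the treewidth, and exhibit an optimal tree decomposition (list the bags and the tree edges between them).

The largest bag has 2 vertices, giving width 1; this decomposition certifies tw(G) ≤ 1. Since G has at least one edge (e.g. 3–1), it is not an edgeless graph, so tw(G) ≥ 1. Therefore the treewidth is 1.

Treewidth 1.
One optimal decomposition is:
Bags: B1 = {1, 3}  B2 = {0, 3}  B3 = {2, 3}
Tree: B1–B2, B1–B3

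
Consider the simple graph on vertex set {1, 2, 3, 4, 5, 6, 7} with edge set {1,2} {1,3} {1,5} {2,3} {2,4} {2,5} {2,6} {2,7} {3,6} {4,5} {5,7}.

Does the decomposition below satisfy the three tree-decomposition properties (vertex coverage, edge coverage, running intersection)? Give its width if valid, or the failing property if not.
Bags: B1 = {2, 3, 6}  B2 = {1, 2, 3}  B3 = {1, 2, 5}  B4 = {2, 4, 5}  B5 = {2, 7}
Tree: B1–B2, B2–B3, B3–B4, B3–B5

A tree decomposition must satisfy three properties: every vertex lies in some bag; for every edge, both endpoints lie together in some bag; and for every vertex, the bags containing it form a connected subtree. Here edge (5,7) lies in no bag, so the decomposition is invalid.

No — edge (5,7) lies in no bag.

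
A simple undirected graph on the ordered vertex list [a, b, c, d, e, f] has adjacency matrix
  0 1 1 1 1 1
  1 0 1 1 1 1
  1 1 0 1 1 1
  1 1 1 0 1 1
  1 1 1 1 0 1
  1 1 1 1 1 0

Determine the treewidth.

5

A width-5 tree decomposition is:
Bags: B1 = {a, b, c, d, e, f}
Tree: (single bag)
With just one bag of size 6, the width is 6 − 1 = 5, so tw(G) ≤ 5. For the lower bound, the 6 vertices {a, b, c, d, e, f} are pairwise adjacent, and any tree decomposition puts a clique entirely inside one bag — forcing width ≥ 5. Combining the bounds, tw(G) = 5.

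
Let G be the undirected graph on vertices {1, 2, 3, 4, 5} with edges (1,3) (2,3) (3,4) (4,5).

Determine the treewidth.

A width-1 tree decomposition is:
Bags: B1 = {1, 3}  B2 = {2, 3}  B3 = {3, 4}  B4 = {4, 5}
Tree: B1–B2, B2–B3, B3–B4
The largest bag has 2 vertices, giving width 1; this decomposition certifies tw(G) ≤ 1. G has an edge, so its treewidth is at least 1. The upper and lower bounds meet at 1, so that is the treewidth.

1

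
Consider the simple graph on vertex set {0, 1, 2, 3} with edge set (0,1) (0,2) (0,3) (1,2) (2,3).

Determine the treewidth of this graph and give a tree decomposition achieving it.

The largest bag has 3 vertices, giving width 2; this decomposition certifies tw(G) ≤ 2. For the lower bound, the 3 vertices {0, 1, 2} are pairwise adjacent, and any tree decomposition puts a clique entirely inside one bag — forcing width ≥ 2. The upper and lower bounds meet at 2, so that is the treewidth.

Treewidth 2.
One such decomposition:
Bags: B1 = {0, 1, 2}  B2 = {0, 2, 3}
Tree: B1–B2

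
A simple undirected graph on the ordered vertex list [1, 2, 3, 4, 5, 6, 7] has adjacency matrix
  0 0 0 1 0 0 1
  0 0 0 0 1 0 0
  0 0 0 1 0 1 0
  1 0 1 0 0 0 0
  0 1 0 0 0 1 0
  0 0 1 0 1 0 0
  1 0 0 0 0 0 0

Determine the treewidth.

A width-1 tree decomposition is:
Bags: B1 = {2, 5}  B2 = {5, 6}  B3 = {3, 6}  B4 = {3, 4}  B5 = {1, 4}  B6 = {1, 7}
Tree: B1–B2, B2–B3, B3–B4, B4–B5, B5–B6
The largest bag has 2 vertices, giving width 1; this decomposition certifies tw(G) ≤ 1. Since G has at least one edge (e.g. 2–5), it is not an edgeless graph, so tw(G) ≥ 1. Therefore the treewidth is 1.

1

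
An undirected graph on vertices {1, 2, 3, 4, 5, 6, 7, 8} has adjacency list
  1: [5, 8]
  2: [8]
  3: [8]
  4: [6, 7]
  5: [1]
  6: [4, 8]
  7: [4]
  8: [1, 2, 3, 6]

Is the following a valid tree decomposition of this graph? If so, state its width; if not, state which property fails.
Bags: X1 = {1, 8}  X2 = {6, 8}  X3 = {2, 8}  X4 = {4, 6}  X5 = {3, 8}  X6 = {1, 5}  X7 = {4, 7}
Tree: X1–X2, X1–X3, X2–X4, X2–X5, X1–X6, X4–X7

Checking the three conditions: (i) the bags cover all of {1, 2, 3, 4, 5, 6, 7, 8}; (ii) for each edge, some bag contains both endpoints; (iii) the bags containing any fixed vertex form a subtree. All hold, so the decomposition is valid with width 2 − 1 = 1.

Yes; width 1.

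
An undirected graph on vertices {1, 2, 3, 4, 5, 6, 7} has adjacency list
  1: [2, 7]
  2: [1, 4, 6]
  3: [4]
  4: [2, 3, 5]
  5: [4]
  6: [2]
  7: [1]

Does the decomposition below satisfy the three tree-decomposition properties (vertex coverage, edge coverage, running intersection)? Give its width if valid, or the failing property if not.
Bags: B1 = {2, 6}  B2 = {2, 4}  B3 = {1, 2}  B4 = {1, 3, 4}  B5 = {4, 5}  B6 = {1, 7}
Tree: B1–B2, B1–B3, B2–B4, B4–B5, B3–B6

No — bags containing vertex 1 are not connected in the tree.

A tree decomposition must satisfy three properties: every vertex lies in some bag; for every edge, both endpoints lie together in some bag; and for every vertex, the bags containing it form a connected subtree. Here bags containing vertex 1 are not connected in the tree, so the decomposition is invalid.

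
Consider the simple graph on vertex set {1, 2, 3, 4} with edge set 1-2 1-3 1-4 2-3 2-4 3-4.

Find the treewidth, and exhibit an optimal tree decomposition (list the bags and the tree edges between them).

A single bag containing all 4 vertices is trivially a valid decomposition of width 3. On the other hand G contains the 4-clique {1, 2, 3, 4}. A clique must lie in a single bag of any decomposition, so no decomposition can have width below 3. Combining the bounds, tw(G) = 3.

Treewidth 3.
One such decomposition:
Bags: B1 = {1, 2, 3, 4}
Tree: (single bag)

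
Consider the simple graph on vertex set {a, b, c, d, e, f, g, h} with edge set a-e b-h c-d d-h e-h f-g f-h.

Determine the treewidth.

1

A width-1 tree decomposition is:
Bags: B1 = {e, h}  B2 = {f, h}  B3 = {a, e}  B4 = {b, h}  B5 = {d, h}  B6 = {c, d}  B7 = {f, g}
Tree: B1–B2, B1–B3, B2–B4, B2–B5, B5–B6, B2–B7
Every bag has size at most 2, so the width is 2 − 1 = 1 and tw(G) ≤ 1. G has an edge, so its treewidth is at least 1. Hence tw(G) = 1 exactly.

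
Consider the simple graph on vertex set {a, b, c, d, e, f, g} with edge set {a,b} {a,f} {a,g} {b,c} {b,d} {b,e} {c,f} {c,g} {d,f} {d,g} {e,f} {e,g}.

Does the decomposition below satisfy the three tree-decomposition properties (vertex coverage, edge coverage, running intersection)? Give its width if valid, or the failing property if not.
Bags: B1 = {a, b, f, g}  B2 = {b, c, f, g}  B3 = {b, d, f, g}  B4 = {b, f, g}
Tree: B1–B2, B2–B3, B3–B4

A tree decomposition must satisfy three properties: every vertex lies in some bag; for every edge, both endpoints lie together in some bag; and for every vertex, the bags containing it form a connected subtree. Here vertex e appears in no bag, so the decomposition is invalid.

No — vertex e appears in no bag.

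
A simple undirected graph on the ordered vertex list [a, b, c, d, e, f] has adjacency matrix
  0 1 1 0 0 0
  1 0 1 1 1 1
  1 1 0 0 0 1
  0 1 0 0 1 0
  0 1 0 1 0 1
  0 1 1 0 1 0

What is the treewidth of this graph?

2

A width-2 tree decomposition is:
Bags: B1 = {b, c, f}  B2 = {b, e, f}  B3 = {a, b, c}  B4 = {b, d, e}
Tree: B1–B2, B1–B3, B2–B4
The largest bag has 3 vertices, giving width 2; this decomposition certifies tw(G) ≤ 2. For the lower bound, the 3 vertices {b, d, e} are pairwise adjacent, and any tree decomposition puts a clique entirely inside one bag — forcing width ≥ 2. Therefore the treewidth is 2.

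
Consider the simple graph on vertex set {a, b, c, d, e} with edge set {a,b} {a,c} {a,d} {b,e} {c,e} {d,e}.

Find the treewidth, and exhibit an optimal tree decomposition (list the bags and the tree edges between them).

Treewidth 2.
One such decomposition:
Bags: B1 = {a, d, e}  B2 = {a, c, e}  B3 = {a, b, e}
Tree: B1–B2, B2–B3

The largest bag has 3 vertices, giving width 2; this decomposition certifies tw(G) ≤ 2. The edges e–d–a–c–e form a cycle, so G is not a tree and its treewidth is at least 2. The upper and lower bounds meet at 2, so that is the treewidth.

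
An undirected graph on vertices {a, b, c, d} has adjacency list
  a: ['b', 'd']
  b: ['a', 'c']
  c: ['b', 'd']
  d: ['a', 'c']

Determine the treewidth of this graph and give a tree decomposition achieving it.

Treewidth 2.
Bags: B1 = {a, b, d}  B2 = {b, c, d}
Tree: B1–B2

The largest bag has 3 vertices, giving width 2; this decomposition certifies tw(G) ≤ 2. Since b–a–d–c–b is a cycle in G, G is not acyclic. Forests are exactly the graphs of treewidth ≤ 1, so tw(G) ≥ 2. Hence tw(G) = 2 exactly.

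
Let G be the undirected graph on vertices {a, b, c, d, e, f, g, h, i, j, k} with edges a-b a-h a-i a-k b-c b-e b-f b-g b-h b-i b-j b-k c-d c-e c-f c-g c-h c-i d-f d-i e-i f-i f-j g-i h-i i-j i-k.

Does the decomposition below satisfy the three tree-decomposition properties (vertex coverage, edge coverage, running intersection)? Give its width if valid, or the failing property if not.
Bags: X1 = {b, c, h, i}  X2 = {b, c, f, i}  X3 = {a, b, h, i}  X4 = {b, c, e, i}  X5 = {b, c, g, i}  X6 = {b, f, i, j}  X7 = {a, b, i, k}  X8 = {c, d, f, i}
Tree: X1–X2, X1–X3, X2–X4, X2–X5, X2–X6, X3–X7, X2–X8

Yes; width 3.

Checking the three conditions: (i) the bags cover all of {a, b, c, d, e, f, g, h, i, j, k}; (ii) for each edge, some bag contains both endpoints; (iii) the bags containing any fixed vertex form a subtree. All hold, so the decomposition is valid with width 4 − 1 = 3.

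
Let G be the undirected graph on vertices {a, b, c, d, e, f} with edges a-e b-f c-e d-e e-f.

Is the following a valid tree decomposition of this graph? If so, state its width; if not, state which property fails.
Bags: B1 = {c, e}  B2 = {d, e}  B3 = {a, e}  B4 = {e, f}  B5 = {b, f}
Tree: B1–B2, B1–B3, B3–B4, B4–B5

Vertex coverage: the bags together contain {a, b, c, d, e, f}, the full vertex set. Edge coverage: each edge of G has both endpoints in at least one bag. Running intersection: for every vertex, the bags containing it form a connected subtree. All three properties hold, so this is a valid tree decomposition of width max|bag| − 1 = 1, and hence tw(G) ≤ 1.

Yes; width 1.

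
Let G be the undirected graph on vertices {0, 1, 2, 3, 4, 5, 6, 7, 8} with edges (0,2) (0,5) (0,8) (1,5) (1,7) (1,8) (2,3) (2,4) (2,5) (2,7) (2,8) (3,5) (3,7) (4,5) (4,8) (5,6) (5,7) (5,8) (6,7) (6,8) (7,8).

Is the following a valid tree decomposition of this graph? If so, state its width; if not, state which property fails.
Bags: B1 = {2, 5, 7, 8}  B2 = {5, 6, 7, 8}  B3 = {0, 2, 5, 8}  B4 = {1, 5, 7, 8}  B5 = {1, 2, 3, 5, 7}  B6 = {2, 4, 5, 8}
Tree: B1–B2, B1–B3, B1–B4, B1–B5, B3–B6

No — bags containing vertex 1 are not connected in the tree.

A tree decomposition must satisfy three properties: every vertex lies in some bag; for every edge, both endpoints lie together in some bag; and for every vertex, the bags containing it form a connected subtree. Here bags containing vertex 1 are not connected in the tree, so the decomposition is invalid.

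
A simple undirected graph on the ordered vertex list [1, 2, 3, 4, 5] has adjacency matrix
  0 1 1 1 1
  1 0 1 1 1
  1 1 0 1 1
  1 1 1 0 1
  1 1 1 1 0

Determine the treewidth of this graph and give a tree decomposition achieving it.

Treewidth 4.
Bags: B1 = {1, 2, 3, 4, 5}
Tree: (single bag)

A single bag containing all 5 vertices is trivially a valid decomposition of width 4. On the other hand G contains the 5-clique {1, 2, 3, 4, 5}. A clique must lie in a single bag of any decomposition, so no decomposition can have width below 4. Therefore the treewidth is 4.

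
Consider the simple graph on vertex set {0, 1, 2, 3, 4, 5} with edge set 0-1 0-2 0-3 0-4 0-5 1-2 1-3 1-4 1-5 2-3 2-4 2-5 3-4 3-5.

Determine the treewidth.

A width-4 tree decomposition is:
Bags: B1 = {0, 1, 2, 3, 4}  B2 = {0, 1, 2, 3, 5}
Tree: B1–B2
The largest bag has 5 vertices, giving width 4; this decomposition certifies tw(G) ≤ 4. On the other hand G contains the 5-clique {0, 1, 2, 3, 4}. A clique must lie in a single bag of any decomposition, so no decomposition can have width below 4. Combining the bounds, tw(G) = 4.

4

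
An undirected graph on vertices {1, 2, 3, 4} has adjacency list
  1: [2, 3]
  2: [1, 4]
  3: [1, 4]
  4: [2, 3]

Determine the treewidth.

A width-2 tree decomposition is:
Bags: B1 = {1, 3, 4}  B2 = {1, 2, 4}
Tree: B1–B2
Each bag holds 3 vertices, so the decomposition has width 2, which upper-bounds the treewidth. The edges 1–3–4–2–1 form a cycle, so G is not a tree and its treewidth is at least 2. Therefore the treewidth is 2.

2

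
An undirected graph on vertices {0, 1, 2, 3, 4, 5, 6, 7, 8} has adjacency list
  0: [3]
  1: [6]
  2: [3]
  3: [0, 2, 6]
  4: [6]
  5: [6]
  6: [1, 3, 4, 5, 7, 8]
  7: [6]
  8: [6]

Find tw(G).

A width-1 tree decomposition is:
Bags: B1 = {6, 8}  B2 = {3, 6}  B3 = {0, 3}  B4 = {4, 6}  B5 = {5, 6}  B6 = {1, 6}  B7 = {6, 7}  B8 = {2, 3}
Tree: B1–B2, B2–B3, B1–B4, B1–B5, B5–B6, B5–B7, B2–B8
Each bag holds 2 vertices, so the decomposition has width 1, which upper-bounds the treewidth. Since G has at least one edge (e.g. 6–8), it is not an edgeless graph, so tw(G) ≥ 1. The upper and lower bounds meet at 1, so that is the treewidth.

1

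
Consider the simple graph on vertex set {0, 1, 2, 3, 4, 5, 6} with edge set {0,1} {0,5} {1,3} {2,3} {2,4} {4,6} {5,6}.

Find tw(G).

2

A width-2 tree decomposition is:
Bags: B1 = {2, 4, 6}  B2 = {2, 5, 6}  B3 = {0, 2, 5}  B4 = {0, 1, 2}  B5 = {1, 2, 3}
Tree: B1–B2, B2–B3, B3–B4, B4–B5
The largest bag has 3 vertices, giving width 2; this decomposition certifies tw(G) ≤ 2. For the lower bound, G contains the cycle 2–4–6–5–0–1–3–2, so G is not a forest; only forests have treewidth ≤ 1, hence tw(G) ≥ 2. Hence tw(G) = 2 exactly.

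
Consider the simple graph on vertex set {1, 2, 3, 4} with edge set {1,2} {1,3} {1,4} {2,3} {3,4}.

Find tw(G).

2

A width-2 tree decomposition is:
Bags: B1 = {1, 2, 3}  B2 = {1, 3, 4}
Tree: B1–B2
Each bag holds 3 vertices, so the decomposition has width 2, which upper-bounds the treewidth. For the lower bound, the 3 vertices {1, 2, 3} are pairwise adjacent, and any tree decomposition puts a clique entirely inside one bag — forcing width ≥ 2. Therefore the treewidth is 2.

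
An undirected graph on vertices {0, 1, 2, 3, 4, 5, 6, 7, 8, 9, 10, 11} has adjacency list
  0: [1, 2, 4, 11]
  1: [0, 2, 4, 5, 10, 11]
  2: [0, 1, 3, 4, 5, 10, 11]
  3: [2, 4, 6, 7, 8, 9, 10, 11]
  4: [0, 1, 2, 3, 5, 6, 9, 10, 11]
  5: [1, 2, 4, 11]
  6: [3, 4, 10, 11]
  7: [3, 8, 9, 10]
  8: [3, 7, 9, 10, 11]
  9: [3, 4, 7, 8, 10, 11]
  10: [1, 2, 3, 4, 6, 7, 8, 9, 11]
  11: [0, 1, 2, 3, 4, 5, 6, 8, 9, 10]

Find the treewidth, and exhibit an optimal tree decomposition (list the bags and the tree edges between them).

Treewidth 4.
Bags: B1 = {3, 4, 9, 10, 11}  B2 = {3, 8, 9, 10, 11}  B3 = {3, 7, 8, 9, 10}  B4 = {2, 3, 4, 10, 11}  B5 = {1, 2, 4, 10, 11}  B6 = {0, 1, 2, 4, 11}  B7 = {3, 4, 6, 10, 11}  B8 = {1, 2, 4, 5, 11}
Tree: B1–B2, B2–B3, B1–B4, B4–B5, B5–B6, B4–B7, B6–B8

The largest bag has 5 vertices, giving width 4; this decomposition certifies tw(G) ≤ 4. Conversely, {3, 8, 9, 10, 11} is a clique of size 5, and the vertices of any clique must share a bag in every tree decomposition; so some bag has ≥ 5 vertices and tw(G) ≥ 4. Therefore the treewidth is 4.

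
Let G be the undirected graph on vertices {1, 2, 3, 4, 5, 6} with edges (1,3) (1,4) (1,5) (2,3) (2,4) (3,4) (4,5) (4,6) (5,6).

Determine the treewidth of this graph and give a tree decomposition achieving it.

Every bag has size at most 3, so the width is 3 − 1 = 2 and tw(G) ≤ 2. For the lower bound, the 3 vertices {1, 3, 4} are pairwise adjacent, and any tree decomposition puts a clique entirely inside one bag — forcing width ≥ 2. The upper and lower bounds meet at 2, so that is the treewidth.

Treewidth 2.
Bags: B1 = {1, 3, 4}  B2 = {1, 4, 5}  B3 = {2, 3, 4}  B4 = {4, 5, 6}
Tree: B1–B2, B1–B3, B2–B4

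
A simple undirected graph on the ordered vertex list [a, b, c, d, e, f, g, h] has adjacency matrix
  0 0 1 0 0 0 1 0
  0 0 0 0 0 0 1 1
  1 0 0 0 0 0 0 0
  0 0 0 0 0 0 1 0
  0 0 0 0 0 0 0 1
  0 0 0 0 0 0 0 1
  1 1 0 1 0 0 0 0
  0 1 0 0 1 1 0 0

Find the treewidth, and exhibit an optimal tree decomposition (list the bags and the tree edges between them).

Treewidth 1.
One such decomposition:
Bags: B1 = {b, g}  B2 = {a, g}  B3 = {b, h}  B4 = {a, c}  B5 = {e, h}  B6 = {f, h}  B7 = {d, g}
Tree: B1–B2, B1–B3, B2–B4, B3–B5, B3–B6, B1–B7

The largest bag has 2 vertices, giving width 1; this decomposition certifies tw(G) ≤ 1. Since G has at least one edge (e.g. g–b), it is not an edgeless graph, so tw(G) ≥ 1. Hence tw(G) = 1 exactly.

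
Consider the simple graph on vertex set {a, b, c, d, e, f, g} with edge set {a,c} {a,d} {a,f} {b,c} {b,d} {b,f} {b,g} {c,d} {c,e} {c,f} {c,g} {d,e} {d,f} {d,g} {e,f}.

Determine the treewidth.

A width-3 tree decomposition is:
Bags: B1 = {b, c, d, f}  B2 = {c, d, e, f}  B3 = {a, c, d, f}  B4 = {b, c, d, g}
Tree: B1–B2, B2–B3, B1–B4
The largest bag has 4 vertices, giving width 3; this decomposition certifies tw(G) ≤ 3. For the lower bound, the 4 vertices {b, c, d, g} are pairwise adjacent, and any tree decomposition puts a clique entirely inside one bag — forcing width ≥ 3. The upper and lower bounds meet at 3, so that is the treewidth.

3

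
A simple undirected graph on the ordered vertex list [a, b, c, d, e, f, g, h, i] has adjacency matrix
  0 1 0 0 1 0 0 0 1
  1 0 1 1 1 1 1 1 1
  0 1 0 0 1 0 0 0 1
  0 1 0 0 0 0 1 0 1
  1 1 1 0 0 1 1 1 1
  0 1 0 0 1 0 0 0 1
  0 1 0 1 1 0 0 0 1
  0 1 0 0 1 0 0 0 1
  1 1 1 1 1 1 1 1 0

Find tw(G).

A width-3 tree decomposition is:
Bags: B1 = {b, e, h, i}  B2 = {b, e, g, i}  B3 = {a, b, e, i}  B4 = {b, d, g, i}  B5 = {b, e, f, i}  B6 = {b, c, e, i}
Tree: B1–B2, B2–B3, B2–B4, B1–B5, B3–B6
Every bag has size at most 4, so the width is 4 − 1 = 3 and tw(G) ≤ 3. For the lower bound, the 4 vertices {b, d, g, i} are pairwise adjacent, and any tree decomposition puts a clique entirely inside one bag — forcing width ≥ 3. The upper and lower bounds meet at 3, so that is the treewidth.

3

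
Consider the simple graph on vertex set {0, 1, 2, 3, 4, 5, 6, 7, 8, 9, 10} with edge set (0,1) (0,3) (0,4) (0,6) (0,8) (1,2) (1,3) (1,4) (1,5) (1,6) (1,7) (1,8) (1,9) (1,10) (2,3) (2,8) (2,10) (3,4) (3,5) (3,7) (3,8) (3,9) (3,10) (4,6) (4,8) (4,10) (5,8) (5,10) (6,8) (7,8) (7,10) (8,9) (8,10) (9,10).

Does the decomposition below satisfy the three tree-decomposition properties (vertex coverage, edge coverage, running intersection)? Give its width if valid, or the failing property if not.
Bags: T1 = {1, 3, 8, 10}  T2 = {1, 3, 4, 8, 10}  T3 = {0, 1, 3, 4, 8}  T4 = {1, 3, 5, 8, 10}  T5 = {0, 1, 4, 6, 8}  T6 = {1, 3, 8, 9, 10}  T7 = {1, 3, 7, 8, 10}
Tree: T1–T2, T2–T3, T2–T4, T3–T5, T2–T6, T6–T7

No — vertex 2 appears in no bag.

A tree decomposition must satisfy three properties: every vertex lies in some bag; for every edge, both endpoints lie together in some bag; and for every vertex, the bags containing it form a connected subtree. Here vertex 2 appears in no bag, so the decomposition is invalid.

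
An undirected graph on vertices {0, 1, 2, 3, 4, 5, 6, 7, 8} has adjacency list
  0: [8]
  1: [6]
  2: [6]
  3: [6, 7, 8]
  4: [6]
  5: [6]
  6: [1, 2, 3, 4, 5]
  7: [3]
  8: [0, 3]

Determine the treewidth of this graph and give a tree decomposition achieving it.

Treewidth 1.
One optimal decomposition is:
Bags: B1 = {3, 8}  B2 = {3, 6}  B3 = {0, 8}  B4 = {5, 6}  B5 = {2, 6}  B6 = {4, 6}  B7 = {3, 7}  B8 = {1, 6}
Tree: B1–B2, B1–B3, B2–B4, B2–B5, B5–B6, B1–B7, B4–B8

Each bag holds 2 vertices, so the decomposition has width 1, which upper-bounds the treewidth. G has an edge, so its treewidth is at least 1. The upper and lower bounds meet at 1, so that is the treewidth.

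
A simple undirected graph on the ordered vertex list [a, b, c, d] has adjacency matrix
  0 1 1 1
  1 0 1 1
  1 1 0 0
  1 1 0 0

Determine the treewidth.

A width-2 tree decomposition is:
Bags: B1 = {a, b, c}  B2 = {a, b, d}
Tree: B1–B2
Each bag holds 3 vertices, so the decomposition has width 2, which upper-bounds the treewidth. On the other hand G contains the 3-clique {a, b, d}. A clique must lie in a single bag of any decomposition, so no decomposition can have width below 2. Combining the bounds, tw(G) = 2.

2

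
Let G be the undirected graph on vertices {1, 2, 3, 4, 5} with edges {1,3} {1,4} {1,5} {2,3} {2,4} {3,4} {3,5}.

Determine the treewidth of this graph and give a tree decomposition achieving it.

Every bag has size at most 3, so the width is 3 − 1 = 2 and tw(G) ≤ 2. Conversely, {1, 3, 4} is a clique of size 3, and the vertices of any clique must share a bag in every tree decomposition; so some bag has ≥ 3 vertices and tw(G) ≥ 2. Hence tw(G) = 2 exactly.

Treewidth 2.
One optimal decomposition is:
Bags: B1 = {2, 3, 4}  B2 = {1, 3, 4}  B3 = {1, 3, 5}
Tree: B1–B2, B2–B3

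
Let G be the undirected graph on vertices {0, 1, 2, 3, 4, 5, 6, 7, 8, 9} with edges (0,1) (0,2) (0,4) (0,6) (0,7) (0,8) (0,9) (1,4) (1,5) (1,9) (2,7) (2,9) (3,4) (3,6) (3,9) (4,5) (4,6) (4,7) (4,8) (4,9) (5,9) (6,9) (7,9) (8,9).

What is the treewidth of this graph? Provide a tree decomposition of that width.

The largest bag has 4 vertices, giving width 3; this decomposition certifies tw(G) ≤ 3. Conversely, {0, 2, 7, 9} is a clique of size 4, and the vertices of any clique must share a bag in every tree decomposition; so some bag has ≥ 4 vertices and tw(G) ≥ 3. Combining the bounds, tw(G) = 3.

Treewidth 3.
One such decomposition:
Bags: B1 = {0, 4, 7, 9}  B2 = {0, 2, 7, 9}  B3 = {0, 1, 4, 9}  B4 = {1, 4, 5, 9}  B5 = {0, 4, 6, 9}  B6 = {3, 4, 6, 9}  B7 = {0, 4, 8, 9}
Tree: B1–B2, B1–B3, B3–B4, B1–B5, B5–B6, B5–B7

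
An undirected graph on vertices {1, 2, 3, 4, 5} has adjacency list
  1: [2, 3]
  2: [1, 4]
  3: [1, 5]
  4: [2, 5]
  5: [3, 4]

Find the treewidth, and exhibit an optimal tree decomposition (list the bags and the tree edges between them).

The largest bag has 3 vertices, giving width 2; this decomposition certifies tw(G) ≤ 2. Since 4–2–1–3–5–4 is a cycle in G, G is not acyclic. Forests are exactly the graphs of treewidth ≤ 1, so tw(G) ≥ 2. Hence tw(G) = 2 exactly.

Treewidth 2.
Bags: B1 = {1, 2, 4}  B2 = {1, 3, 4}  B3 = {3, 4, 5}
Tree: B1–B2, B2–B3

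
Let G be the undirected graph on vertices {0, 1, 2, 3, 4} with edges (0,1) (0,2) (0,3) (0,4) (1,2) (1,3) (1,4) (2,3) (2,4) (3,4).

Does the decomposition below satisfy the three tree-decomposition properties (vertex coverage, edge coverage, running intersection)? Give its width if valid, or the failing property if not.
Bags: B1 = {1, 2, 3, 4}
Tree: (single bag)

A tree decomposition must satisfy three properties: every vertex lies in some bag; for every edge, both endpoints lie together in some bag; and for every vertex, the bags containing it form a connected subtree. Here vertex 0 appears in no bag, so the decomposition is invalid.

No — vertex 0 appears in no bag.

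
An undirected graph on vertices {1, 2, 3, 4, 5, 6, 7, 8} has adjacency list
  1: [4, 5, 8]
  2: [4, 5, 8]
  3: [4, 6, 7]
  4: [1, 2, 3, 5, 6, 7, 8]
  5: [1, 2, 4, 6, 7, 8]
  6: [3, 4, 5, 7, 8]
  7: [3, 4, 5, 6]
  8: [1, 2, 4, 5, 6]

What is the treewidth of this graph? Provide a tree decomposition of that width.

Treewidth 3.
One such decomposition:
Bags: B1 = {4, 5, 6, 8}  B2 = {2, 4, 5, 8}  B3 = {4, 5, 6, 7}  B4 = {1, 4, 5, 8}  B5 = {3, 4, 6, 7}
Tree: B1–B2, B1–B3, B2–B4, B3–B5

The largest bag has 4 vertices, giving width 3; this decomposition certifies tw(G) ≤ 3. Conversely, {3, 4, 6, 7} is a clique of size 4, and the vertices of any clique must share a bag in every tree decomposition; so some bag has ≥ 4 vertices and tw(G) ≥ 3. Therefore the treewidth is 3.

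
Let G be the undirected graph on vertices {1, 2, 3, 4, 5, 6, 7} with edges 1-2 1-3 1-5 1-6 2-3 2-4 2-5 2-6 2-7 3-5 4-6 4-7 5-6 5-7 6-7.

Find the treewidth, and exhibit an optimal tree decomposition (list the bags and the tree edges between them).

The largest bag has 4 vertices, giving width 3; this decomposition certifies tw(G) ≤ 3. On the other hand G contains the 4-clique {2, 4, 6, 7}. A clique must lie in a single bag of any decomposition, so no decomposition can have width below 3. Hence tw(G) = 3 exactly.

Treewidth 3.
One such decomposition:
Bags: B1 = {1, 2, 5, 6}  B2 = {2, 5, 6, 7}  B3 = {1, 2, 3, 5}  B4 = {2, 4, 6, 7}
Tree: B1–B2, B1–B3, B2–B4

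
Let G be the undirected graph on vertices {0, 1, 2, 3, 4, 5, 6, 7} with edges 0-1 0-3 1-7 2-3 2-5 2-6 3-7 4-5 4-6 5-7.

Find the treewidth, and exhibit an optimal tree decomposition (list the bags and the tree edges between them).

Treewidth 2.
One optimal decomposition is:
Bags: B1 = {0, 1, 3}  B2 = {1, 3, 7}  B3 = {2, 3, 7}  B4 = {2, 5, 7}  B5 = {2, 5, 6}  B6 = {4, 5, 6}
Tree: B1–B2, B2–B3, B3–B4, B4–B5, B5–B6

Each bag holds 3 vertices, so the decomposition has width 2, which upper-bounds the treewidth. For the lower bound, G contains the cycle 0–1–7–3–0, so G is not a forest; only forests have treewidth ≤ 1, hence tw(G) ≥ 2. Combining the bounds, tw(G) = 2.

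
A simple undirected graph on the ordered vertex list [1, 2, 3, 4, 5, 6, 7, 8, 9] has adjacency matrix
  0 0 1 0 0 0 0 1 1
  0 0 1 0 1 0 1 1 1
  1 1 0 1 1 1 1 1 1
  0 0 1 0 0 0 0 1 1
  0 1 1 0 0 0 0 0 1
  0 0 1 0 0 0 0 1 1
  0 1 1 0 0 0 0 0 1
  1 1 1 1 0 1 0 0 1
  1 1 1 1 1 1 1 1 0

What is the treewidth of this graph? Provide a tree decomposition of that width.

Treewidth 3.
One optimal decomposition is:
Bags: B1 = {2, 3, 5, 9}  B2 = {2, 3, 8, 9}  B3 = {3, 4, 8, 9}  B4 = {2, 3, 7, 9}  B5 = {3, 6, 8, 9}  B6 = {1, 3, 8, 9}
Tree: B1–B2, B2–B3, B2–B4, B2–B5, B5–B6

The largest bag has 4 vertices, giving width 3; this decomposition certifies tw(G) ≤ 3. Conversely, {1, 3, 8, 9} is a clique of size 4, and the vertices of any clique must share a bag in every tree decomposition; so some bag has ≥ 4 vertices and tw(G) ≥ 3. Combining the bounds, tw(G) = 3.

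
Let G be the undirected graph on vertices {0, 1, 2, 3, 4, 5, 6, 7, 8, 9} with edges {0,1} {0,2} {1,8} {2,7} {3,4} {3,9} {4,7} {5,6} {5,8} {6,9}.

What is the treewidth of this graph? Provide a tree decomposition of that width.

Treewidth 2.
One such decomposition:
Bags: B1 = {5, 6, 9}  B2 = {3, 5, 9}  B3 = {3, 4, 5}  B4 = {4, 5, 7}  B5 = {2, 5, 7}  B6 = {0, 2, 5}  B7 = {0, 1, 5}  B8 = {1, 5, 8}
Tree: B1–B2, B2–B3, B3–B4, B4–B5, B5–B6, B6–B7, B7–B8

Each bag holds 3 vertices, so the decomposition has width 2, which upper-bounds the treewidth. For the lower bound, G contains the cycle 5–6–9–3–4–7–2–0–1–8–5, so G is not a forest; only forests have treewidth ≤ 1, hence tw(G) ≥ 2. Hence tw(G) = 2 exactly.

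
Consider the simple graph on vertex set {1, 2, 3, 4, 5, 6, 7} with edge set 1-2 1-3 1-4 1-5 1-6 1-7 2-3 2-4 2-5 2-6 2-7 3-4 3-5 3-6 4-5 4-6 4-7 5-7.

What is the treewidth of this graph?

A width-4 tree decomposition is:
Bags: B1 = {1, 2, 3, 4, 5}  B2 = {1, 2, 4, 5, 7}  B3 = {1, 2, 3, 4, 6}
Tree: B1–B2, B1–B3
Each bag holds 5 vertices, so the decomposition has width 4, which upper-bounds the treewidth. On the other hand G contains the 5-clique {1, 2, 3, 4, 5}. A clique must lie in a single bag of any decomposition, so no decomposition can have width below 4. Therefore the treewidth is 4.

4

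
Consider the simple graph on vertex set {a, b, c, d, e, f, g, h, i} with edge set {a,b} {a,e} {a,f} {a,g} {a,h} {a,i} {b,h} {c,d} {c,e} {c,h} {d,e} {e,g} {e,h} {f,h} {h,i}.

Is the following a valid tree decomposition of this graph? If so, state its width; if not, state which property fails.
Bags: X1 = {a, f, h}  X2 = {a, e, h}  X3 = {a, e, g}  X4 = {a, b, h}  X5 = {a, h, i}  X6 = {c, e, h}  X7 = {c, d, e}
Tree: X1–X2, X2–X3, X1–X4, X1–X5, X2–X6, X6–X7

Checking the three conditions: (i) the bags cover all of {a, b, c, d, e, f, g, h, i}; (ii) for each edge, some bag contains both endpoints; (iii) the bags containing any fixed vertex form a subtree. All hold, so the decomposition is valid with width 3 − 1 = 2.

Yes; width 2.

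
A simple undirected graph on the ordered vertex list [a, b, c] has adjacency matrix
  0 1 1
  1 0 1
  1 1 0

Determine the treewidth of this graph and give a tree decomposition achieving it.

Treewidth 2.
One optimal decomposition is:
Bags: B1 = {a, b, c}
Tree: (single bag)

With just one bag of size 3, the width is 3 − 1 = 2, so tw(G) ≤ 2. Conversely, {a, b, c} is a clique of size 3, and the vertices of any clique must share a bag in every tree decomposition; so some bag has ≥ 3 vertices and tw(G) ≥ 2. Therefore the treewidth is 2.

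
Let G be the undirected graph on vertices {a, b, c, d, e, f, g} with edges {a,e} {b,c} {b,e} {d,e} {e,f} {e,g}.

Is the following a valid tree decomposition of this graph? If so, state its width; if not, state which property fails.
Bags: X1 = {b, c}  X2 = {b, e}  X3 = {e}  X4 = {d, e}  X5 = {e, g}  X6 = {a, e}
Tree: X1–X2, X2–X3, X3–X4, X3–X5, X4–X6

No — vertex f appears in no bag.

A tree decomposition must satisfy three properties: every vertex lies in some bag; for every edge, both endpoints lie together in some bag; and for every vertex, the bags containing it form a connected subtree. Here vertex f appears in no bag, so the decomposition is invalid.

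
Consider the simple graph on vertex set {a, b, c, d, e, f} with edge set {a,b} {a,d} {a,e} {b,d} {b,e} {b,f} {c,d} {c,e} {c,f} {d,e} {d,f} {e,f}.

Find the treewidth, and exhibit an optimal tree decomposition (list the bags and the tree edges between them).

Every bag has size at most 4, so the width is 4 − 1 = 3 and tw(G) ≤ 3. For the lower bound, the 4 vertices {c, d, e, f} are pairwise adjacent, and any tree decomposition puts a clique entirely inside one bag — forcing width ≥ 3. The upper and lower bounds meet at 3, so that is the treewidth.

Treewidth 3.
One optimal decomposition is:
Bags: B1 = {b, d, e, f}  B2 = {c, d, e, f}  B3 = {a, b, d, e}
Tree: B1–B2, B1–B3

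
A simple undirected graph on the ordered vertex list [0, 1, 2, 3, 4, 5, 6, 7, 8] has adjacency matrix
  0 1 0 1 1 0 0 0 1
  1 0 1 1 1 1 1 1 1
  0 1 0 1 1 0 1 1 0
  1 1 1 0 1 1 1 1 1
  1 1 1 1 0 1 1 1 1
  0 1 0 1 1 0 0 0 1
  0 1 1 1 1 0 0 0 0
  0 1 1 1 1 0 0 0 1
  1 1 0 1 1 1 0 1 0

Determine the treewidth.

4

A width-4 tree decomposition is:
Bags: B1 = {0, 1, 3, 4, 8}  B2 = {1, 3, 4, 7, 8}  B3 = {1, 2, 3, 4, 7}  B4 = {1, 2, 3, 4, 6}  B5 = {1, 3, 4, 5, 8}
Tree: B1–B2, B2–B3, B3–B4, B1–B5
The largest bag has 5 vertices, giving width 4; this decomposition certifies tw(G) ≤ 4. Conversely, {0, 1, 3, 4, 8} is a clique of size 5, and the vertices of any clique must share a bag in every tree decomposition; so some bag has ≥ 5 vertices and tw(G) ≥ 4. Therefore the treewidth is 4.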